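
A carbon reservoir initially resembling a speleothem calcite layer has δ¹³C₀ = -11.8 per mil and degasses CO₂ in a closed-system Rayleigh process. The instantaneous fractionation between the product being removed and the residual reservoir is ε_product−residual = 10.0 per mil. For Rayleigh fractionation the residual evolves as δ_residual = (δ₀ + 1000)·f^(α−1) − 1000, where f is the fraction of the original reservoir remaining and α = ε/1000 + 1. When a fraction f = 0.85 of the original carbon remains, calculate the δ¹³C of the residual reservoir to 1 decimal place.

-13.4 per mil

Rayleigh residual: δ_res = (δ₀ + 1000)·f^(α−1) − 1000
α = ε/1000 + 1 = 1.01000, so α − 1 = 0.01000
f^(α−1) = 0.85^(0.01000) = 0.998376
δ_res = (-11.8 + 1000) × 0.998376 − 1000 = 986.595 − 1000 = -13.40 per mil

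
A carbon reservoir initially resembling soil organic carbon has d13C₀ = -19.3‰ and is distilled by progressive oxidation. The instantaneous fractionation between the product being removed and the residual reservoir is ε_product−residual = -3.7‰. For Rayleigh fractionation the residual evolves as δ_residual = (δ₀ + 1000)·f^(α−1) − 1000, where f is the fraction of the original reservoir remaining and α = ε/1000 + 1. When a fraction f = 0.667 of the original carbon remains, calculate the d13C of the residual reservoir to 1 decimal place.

-17.8‰

Rayleigh residual: δ_res = (δ₀ + 1000)·f^(α−1) − 1000
α = ε/1000 + 1 = 0.99630, so α − 1 = -0.00370
f^(α−1) = 0.667^(-0.00370) = 1.001499
δ_res = (-19.3 + 1000) × 1.001499 − 1000 = 982.171 − 1000 = -17.83‰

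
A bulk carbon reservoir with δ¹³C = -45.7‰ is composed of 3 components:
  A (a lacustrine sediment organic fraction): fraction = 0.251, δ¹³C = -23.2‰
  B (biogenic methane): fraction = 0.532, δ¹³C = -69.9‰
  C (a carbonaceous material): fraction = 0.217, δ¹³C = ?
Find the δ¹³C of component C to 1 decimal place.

Isotope mass balance: δ_bulk = Σ fᵢ·δᵢ.
-45.7 = 0.251×(-23.2) + 0.532×(-69.9) + 0.217×δ_C
0.217·δ_C = -45.7 − (-43.010) = -2.690
δ_C = -2.690 / 0.217 = -12.40‰

-12.4‰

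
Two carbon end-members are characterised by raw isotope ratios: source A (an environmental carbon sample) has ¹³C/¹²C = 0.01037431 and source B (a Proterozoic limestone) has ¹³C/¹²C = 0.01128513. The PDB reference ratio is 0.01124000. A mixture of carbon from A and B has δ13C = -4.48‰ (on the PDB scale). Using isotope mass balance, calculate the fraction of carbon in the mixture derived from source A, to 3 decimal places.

δ_A = (0.01037431/0.01124000 − 1)×1000 = (0.922981 − 1)×1000 = -77.019‰
δ_B = (0.01128513/0.01124000 − 1)×1000 = (1.004015 − 1)×1000 = 4.015‰
f_A = (δ_mix − δ_B)/(δ_A − δ_B) = (-4.48 − (4.015))/(-77.019 − (4.015))
f_A = -8.495 / -81.034 = 0.1048

0.105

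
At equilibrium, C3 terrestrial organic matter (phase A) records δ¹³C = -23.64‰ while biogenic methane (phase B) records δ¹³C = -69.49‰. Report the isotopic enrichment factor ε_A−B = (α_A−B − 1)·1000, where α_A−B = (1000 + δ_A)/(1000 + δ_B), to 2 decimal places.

49.27‰

α_A−B = (1000 + -23.64) / (1000 + -69.49) = 976.36 / 930.51 = 1.049274
ε_A−B = (1.049274 − 1) × 1000 = 49.274‰
(The approximation ε ≈ δ_A − δ_B would give 45.85‰.)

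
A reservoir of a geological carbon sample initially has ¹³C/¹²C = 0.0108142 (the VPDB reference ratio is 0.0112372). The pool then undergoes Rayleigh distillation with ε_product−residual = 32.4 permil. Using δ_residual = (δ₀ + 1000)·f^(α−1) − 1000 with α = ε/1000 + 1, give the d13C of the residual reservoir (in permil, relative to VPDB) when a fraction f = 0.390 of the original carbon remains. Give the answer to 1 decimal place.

-66.6 permil

δ₀ = (0.0108142/0.0112372 − 1)×1000 = (0.962357 − 1)×1000 = -37.643 permil
α − 1 = ε/1000 = 0.0324
f^(α−1) = 0.390^(0.0324) = 0.969953
δ_res = (-37.643 + 1000) × 0.969953 − 1000 = 933.441 − 1000 = -66.56 permil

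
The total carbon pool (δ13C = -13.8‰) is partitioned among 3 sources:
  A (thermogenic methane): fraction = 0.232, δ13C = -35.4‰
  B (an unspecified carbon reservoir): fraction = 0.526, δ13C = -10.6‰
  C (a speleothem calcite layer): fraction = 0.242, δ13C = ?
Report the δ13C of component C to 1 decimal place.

0.0‰

Isotope mass balance: δ_bulk = Σ fᵢ·δᵢ.
-13.8 = 0.232×(-35.4) + 0.526×(-10.6) + 0.242×δ_C
0.242·δ_C = -13.8 − (-13.788) = -0.012
δ_C = -0.012 / 0.242 = -0.05‰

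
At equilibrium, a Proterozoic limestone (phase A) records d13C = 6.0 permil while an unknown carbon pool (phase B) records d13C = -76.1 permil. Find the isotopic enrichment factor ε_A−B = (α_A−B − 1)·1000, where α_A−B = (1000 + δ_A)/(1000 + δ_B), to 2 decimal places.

88.86 permil

α_A−B = (1000 + 6.0) / (1000 + -76.1) = 1006.0 / 923.9 = 1.088862
ε_A−B = (1.088862 − 1) × 1000 = 88.862 permil
(The approximation ε ≈ δ_A − δ_B would give 82.1 permil.)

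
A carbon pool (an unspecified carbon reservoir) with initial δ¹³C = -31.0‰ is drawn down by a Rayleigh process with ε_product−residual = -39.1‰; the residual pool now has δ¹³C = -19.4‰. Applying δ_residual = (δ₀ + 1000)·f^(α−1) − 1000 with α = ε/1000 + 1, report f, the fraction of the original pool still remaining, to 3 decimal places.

α − 1 = ε/1000 = -0.0391
(δ_res + 1000)/(δ₀ + 1000) = (-19.4 + 1000)/(-31.0 + 1000) = 980.6/969.0 = 1.011971
f = 1.011971^(1/-0.0391) = exp(ln(1.011971)/-0.0391) = exp(0.01190/-0.0391)
f = exp(-0.3043) = 0.7376

0.738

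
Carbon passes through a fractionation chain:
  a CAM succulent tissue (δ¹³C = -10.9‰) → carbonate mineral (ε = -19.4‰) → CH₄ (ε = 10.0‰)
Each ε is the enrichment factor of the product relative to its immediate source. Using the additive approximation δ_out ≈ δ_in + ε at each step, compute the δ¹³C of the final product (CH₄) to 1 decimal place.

-20.3‰

step 1: δ ≈ -10.9 + (-19.4) = -30.3‰
step 2: δ ≈ -30.3 + (10.0) = -20.3‰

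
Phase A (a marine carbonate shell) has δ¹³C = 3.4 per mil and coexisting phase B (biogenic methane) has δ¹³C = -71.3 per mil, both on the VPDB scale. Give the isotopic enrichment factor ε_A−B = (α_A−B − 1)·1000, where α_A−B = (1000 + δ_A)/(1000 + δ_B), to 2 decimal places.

80.44 per mil

α_A−B = (1000 + 3.4) / (1000 + -71.3) = 1003.4 / 928.7 = 1.080435
ε_A−B = (1.080435 − 1) × 1000 = 80.435 per mil
(The approximation ε ≈ δ_A − δ_B would give 74.7 per mil.)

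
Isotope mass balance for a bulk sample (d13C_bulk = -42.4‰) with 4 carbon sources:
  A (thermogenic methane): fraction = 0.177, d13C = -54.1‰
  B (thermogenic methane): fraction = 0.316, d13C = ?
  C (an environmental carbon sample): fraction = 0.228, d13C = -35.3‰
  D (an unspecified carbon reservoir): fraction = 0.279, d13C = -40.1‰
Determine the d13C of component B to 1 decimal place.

-43.0‰

Isotope mass balance: δ_bulk = Σ fᵢ·δᵢ.
-42.4 = 0.177×(-54.1) + 0.316×δ_B + 0.228×(-35.3) + 0.279×(-40.1)
0.316·δ_B = -42.4 − (-28.812) = -13.588
δ_B = -13.588 / 0.316 = -43.00‰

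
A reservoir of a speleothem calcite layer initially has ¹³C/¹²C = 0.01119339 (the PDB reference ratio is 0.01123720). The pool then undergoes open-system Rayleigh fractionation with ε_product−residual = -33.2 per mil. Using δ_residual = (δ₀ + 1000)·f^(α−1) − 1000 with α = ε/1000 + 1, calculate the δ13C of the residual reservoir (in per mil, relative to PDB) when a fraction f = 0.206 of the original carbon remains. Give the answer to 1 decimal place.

49.7 per mil

δ₀ = (0.01119339/0.01123720 − 1)×1000 = (0.996101 − 1)×1000 = -3.899 per mil
α − 1 = ε/1000 = -0.0332
f^(α−1) = 0.206^(-0.0332) = 1.053852
δ_res = (-3.899 + 1000) × 1.053852 − 1000 = 1049.743 − 1000 = 49.74 per mil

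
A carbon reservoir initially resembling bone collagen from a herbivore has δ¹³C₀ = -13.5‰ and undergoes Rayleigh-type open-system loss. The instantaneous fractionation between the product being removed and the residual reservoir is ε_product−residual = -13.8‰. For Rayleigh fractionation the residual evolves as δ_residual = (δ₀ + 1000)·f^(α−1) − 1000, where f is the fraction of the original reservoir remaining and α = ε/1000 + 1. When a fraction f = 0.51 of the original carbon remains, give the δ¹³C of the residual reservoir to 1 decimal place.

Rayleigh residual: δ_res = (δ₀ + 1000)·f^(α−1) − 1000
α = ε/1000 + 1 = 0.98620, so α − 1 = -0.01380
f^(α−1) = 0.51^(-0.01380) = 1.009335
δ_res = (-13.5 + 1000) × 1.009335 − 1000 = 995.709 − 1000 = -4.29‰

-4.3‰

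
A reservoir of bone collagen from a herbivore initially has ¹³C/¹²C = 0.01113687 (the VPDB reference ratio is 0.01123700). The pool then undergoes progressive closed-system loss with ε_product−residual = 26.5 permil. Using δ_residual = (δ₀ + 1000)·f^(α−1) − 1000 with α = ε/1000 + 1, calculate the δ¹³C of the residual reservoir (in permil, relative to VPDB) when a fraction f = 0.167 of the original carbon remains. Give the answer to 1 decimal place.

-54.8 permil

δ₀ = (0.01113687/0.01123700 − 1)×1000 = (0.991089 − 1)×1000 = -8.911 permil
α − 1 = ε/1000 = 0.0265
f^(α−1) = 0.167^(0.0265) = 0.953678
δ_res = (-8.911 + 1000) × 0.953678 − 1000 = 945.181 − 1000 = -54.82 permil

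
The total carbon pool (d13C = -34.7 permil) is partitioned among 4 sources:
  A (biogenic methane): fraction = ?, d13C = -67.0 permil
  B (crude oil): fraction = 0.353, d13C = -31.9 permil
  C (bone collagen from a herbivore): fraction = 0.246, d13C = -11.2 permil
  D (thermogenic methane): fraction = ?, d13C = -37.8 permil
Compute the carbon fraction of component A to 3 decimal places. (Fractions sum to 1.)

Let f_A and f_D be the unknown fractions; fractions sum to 1 so f_A + f_D = 0.401.
Mass balance: Σ fᵢ·δᵢ = δ_bulk ⇒ f_A·(-67.0) + f_D·(-37.8) = -34.7 − (-14.016) = -20.684
Substitute f_D = 0.401 − f_A:
f_A·(-67.0 − -37.8) = -20.684 − 0.401×(-37.8) = -5.526
f_A = -5.526 / -29.2 = 0.1893

0.189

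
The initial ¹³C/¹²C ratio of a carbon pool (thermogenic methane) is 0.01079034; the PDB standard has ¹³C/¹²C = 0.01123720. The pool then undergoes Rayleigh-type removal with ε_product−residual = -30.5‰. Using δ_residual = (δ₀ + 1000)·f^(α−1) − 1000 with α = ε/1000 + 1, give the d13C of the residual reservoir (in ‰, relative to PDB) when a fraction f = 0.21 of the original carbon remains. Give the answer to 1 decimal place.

δ₀ = (0.01079034/0.01123720 − 1)×1000 = (0.960234 − 1)×1000 = -39.766‰
α − 1 = ε/1000 = -0.0305
f^(α−1) = 0.21^(-0.0305) = 1.048751
δ_res = (-39.766 + 1000) × 1.048751 − 1000 = 1007.046 − 1000 = 7.05‰

7.0‰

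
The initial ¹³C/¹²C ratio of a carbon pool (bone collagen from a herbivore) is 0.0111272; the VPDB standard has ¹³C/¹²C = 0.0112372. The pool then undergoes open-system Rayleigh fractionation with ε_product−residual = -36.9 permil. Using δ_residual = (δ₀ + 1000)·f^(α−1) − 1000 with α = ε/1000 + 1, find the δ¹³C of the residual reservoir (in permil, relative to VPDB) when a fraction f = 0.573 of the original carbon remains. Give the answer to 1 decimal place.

δ₀ = (0.0111272/0.0112372 − 1)×1000 = (0.990211 − 1)×1000 = -9.789 permil
α − 1 = ε/1000 = -0.0369
f^(α−1) = 0.573^(-0.0369) = 1.020761
δ_res = (-9.789 + 1000) × 1.020761 − 1000 = 1010.769 − 1000 = 10.77 permil

10.8 permil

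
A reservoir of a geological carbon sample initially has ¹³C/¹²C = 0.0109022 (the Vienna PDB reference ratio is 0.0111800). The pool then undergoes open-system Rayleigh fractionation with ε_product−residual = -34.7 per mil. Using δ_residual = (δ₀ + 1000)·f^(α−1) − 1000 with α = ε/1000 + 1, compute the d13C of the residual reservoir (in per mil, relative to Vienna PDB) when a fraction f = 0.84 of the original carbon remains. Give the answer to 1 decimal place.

-18.9 per mil

δ₀ = (0.0109022/0.0111800 − 1)×1000 = (0.975152 − 1)×1000 = -24.848 per mil
α − 1 = ε/1000 = -0.0347
f^(α−1) = 0.84^(-0.0347) = 1.006068
δ_res = (-24.848 + 1000) × 1.006068 − 1000 = 981.070 − 1000 = -18.93 per mil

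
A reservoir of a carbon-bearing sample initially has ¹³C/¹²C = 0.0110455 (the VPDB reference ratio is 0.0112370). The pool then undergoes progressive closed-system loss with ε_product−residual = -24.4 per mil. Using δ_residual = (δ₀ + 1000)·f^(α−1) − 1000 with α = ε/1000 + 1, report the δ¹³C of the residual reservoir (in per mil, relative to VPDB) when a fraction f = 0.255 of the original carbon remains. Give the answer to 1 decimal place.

δ₀ = (0.0110455/0.0112370 − 1)×1000 = (0.982958 − 1)×1000 = -17.042 per mil
α − 1 = ε/1000 = -0.0244
f^(α−1) = 0.255^(-0.0244) = 1.033904
δ_res = (-17.042 + 1000) × 1.033904 − 1000 = 1016.285 − 1000 = 16.28 per mil

16.3 per mil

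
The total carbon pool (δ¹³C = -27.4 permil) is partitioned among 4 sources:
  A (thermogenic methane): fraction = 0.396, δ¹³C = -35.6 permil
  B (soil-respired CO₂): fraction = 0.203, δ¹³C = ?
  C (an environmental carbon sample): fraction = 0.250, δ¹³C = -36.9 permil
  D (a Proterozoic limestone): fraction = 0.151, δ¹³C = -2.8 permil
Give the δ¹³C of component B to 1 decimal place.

Isotope mass balance: δ_bulk = Σ fᵢ·δᵢ.
-27.4 = 0.396×(-35.6) + 0.203×δ_B + 0.250×(-36.9) + 0.151×(-2.8)
0.203·δ_B = -27.4 − (-23.745) = -3.655
δ_B = -3.655 / 0.203 = -18.00 permil

-18.0 permil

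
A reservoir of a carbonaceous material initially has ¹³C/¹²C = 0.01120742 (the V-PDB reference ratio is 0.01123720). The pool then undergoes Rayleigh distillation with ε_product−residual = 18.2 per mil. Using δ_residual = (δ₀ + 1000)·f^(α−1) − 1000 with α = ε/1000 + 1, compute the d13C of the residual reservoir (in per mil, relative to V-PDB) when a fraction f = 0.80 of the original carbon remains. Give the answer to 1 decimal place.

δ₀ = (0.01120742/0.01123720 − 1)×1000 = (0.997350 − 1)×1000 = -2.650 per mil
α − 1 = ε/1000 = 0.0182
f^(α−1) = 0.80^(0.0182) = 0.995947
δ_res = (-2.650 + 1000) × 0.995947 − 1000 = 993.308 − 1000 = -6.69 per mil

-6.7 per mil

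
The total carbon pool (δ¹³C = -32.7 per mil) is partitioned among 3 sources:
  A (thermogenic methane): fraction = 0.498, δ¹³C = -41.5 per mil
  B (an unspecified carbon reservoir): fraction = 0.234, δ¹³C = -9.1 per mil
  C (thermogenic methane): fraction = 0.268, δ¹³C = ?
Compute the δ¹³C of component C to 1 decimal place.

Isotope mass balance: δ_bulk = Σ fᵢ·δᵢ.
-32.7 = 0.498×(-41.5) + 0.234×(-9.1) + 0.268×δ_C
0.268·δ_C = -32.7 − (-22.796) = -9.904
δ_C = -9.904 / 0.268 = -36.95 per mil

-37.0 per mil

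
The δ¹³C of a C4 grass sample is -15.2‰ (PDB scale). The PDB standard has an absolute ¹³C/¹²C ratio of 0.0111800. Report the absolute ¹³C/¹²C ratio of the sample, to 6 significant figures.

R_sample = R_standard × (δ¹³C/1000 + 1)
R_sample = 0.0111800 × (-15.2/1000 + 1) = 0.0111800 × 0.984800
R_sample = 0.0110101

0.0110101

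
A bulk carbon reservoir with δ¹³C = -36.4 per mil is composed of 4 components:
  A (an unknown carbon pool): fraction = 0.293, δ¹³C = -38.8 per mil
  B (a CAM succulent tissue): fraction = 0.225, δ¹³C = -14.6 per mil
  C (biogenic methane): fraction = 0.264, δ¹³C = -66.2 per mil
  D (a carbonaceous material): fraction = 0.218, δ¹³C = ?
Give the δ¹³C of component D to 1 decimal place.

Isotope mass balance: δ_bulk = Σ fᵢ·δᵢ.
-36.4 = 0.293×(-38.8) + 0.225×(-14.6) + 0.264×(-66.2) + 0.218×δ_D
0.218·δ_D = -36.4 − (-32.130) = -4.270
δ_D = -4.270 / 0.218 = -19.59 per mil

-19.6 per mil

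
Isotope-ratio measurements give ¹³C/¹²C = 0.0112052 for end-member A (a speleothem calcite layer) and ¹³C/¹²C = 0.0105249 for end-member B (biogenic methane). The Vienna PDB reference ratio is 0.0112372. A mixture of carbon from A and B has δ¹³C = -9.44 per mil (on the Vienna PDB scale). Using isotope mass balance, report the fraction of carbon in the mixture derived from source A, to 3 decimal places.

δ_A = (0.0112052/0.0112372 − 1)×1000 = (0.997152 − 1)×1000 = -2.848 per mil
δ_B = (0.0105249/0.0112372 − 1)×1000 = (0.936612 − 1)×1000 = -63.388 per mil
f_A = (δ_mix − δ_B)/(δ_A − δ_B) = (-9.44 − (-63.388))/(-2.848 − (-63.388))
f_A = 53.948 / 60.540 = 0.8911

0.891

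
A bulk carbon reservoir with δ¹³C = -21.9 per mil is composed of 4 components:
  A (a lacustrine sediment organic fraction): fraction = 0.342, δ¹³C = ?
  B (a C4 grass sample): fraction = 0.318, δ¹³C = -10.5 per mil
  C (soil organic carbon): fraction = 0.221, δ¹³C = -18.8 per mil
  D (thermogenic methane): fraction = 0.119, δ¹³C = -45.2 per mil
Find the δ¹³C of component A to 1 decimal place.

-26.4 per mil

Isotope mass balance: δ_bulk = Σ fᵢ·δᵢ.
-21.9 = 0.342×δ_A + 0.318×(-10.5) + 0.221×(-18.8) + 0.119×(-45.2)
0.342·δ_A = -21.9 − (-12.873) = -9.027
δ_A = -9.027 / 0.342 = -26.40 per mil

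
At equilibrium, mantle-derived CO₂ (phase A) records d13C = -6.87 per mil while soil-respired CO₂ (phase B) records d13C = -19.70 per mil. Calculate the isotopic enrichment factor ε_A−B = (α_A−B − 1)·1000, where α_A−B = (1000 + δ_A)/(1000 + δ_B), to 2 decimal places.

α_A−B = (1000 + -6.87) / (1000 + -19.70) = 993.13 / 980.30 = 1.013088
ε_A−B = (1.013088 − 1) × 1000 = 13.088 per mil
(The approximation ε ≈ δ_A − δ_B would give 12.83 per mil.)

13.09 per mil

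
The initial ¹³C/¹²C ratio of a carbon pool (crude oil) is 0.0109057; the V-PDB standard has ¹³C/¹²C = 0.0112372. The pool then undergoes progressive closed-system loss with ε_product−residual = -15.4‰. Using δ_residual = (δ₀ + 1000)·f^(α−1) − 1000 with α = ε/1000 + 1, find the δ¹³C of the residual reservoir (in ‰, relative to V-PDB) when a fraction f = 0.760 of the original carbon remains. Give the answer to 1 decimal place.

-25.4‰

δ₀ = (0.0109057/0.0112372 − 1)×1000 = (0.970500 − 1)×1000 = -29.500‰
α − 1 = ε/1000 = -0.0154
f^(α−1) = 0.760^(-0.0154) = 1.004235
δ_res = (-29.500 + 1000) × 1.004235 − 1000 = 974.610 − 1000 = -25.39‰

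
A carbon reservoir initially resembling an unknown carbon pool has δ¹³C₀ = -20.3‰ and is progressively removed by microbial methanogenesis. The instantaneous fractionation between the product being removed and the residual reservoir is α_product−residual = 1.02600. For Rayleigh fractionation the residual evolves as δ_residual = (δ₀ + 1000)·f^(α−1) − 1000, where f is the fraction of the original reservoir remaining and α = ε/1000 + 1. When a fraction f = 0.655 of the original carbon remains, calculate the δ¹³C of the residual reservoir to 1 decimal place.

Rayleigh residual: δ_res = (δ₀ + 1000)·f^(α−1) − 1000
α − 1 = 0.02600
f^(α−1) = 0.655^(0.02600) = 0.989059
δ_res = (-20.3 + 1000) × 0.989059 − 1000 = 968.981 − 1000 = -31.02‰

-31.0‰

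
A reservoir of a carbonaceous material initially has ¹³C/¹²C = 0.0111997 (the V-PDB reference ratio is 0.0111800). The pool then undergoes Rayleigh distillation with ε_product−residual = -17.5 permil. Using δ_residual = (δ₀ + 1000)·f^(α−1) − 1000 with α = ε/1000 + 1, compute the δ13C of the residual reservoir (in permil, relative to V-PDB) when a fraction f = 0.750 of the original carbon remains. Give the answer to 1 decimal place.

δ₀ = (0.0111997/0.0111800 − 1)×1000 = (1.001762 − 1)×1000 = 1.762 permil
α − 1 = ε/1000 = -0.0175
f^(α−1) = 0.750^(-0.0175) = 1.005047
δ_res = (1.762 + 1000) × 1.005047 − 1000 = 1006.818 − 1000 = 6.82 permil

6.8 permil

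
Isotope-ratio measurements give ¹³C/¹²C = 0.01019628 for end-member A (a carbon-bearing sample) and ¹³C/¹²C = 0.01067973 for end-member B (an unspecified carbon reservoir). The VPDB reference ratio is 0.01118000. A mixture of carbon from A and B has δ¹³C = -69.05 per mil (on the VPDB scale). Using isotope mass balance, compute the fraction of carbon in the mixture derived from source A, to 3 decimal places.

0.562

δ_A = (0.01019628/0.01118000 − 1)×1000 = (0.912011 − 1)×1000 = -87.989 per mil
δ_B = (0.01067973/0.01118000 − 1)×1000 = (0.955253 − 1)×1000 = -44.747 per mil
f_A = (δ_mix − δ_B)/(δ_A − δ_B) = (-69.05 − (-44.747))/(-87.989 − (-44.747))
f_A = -24.303 / -43.242 = 0.5620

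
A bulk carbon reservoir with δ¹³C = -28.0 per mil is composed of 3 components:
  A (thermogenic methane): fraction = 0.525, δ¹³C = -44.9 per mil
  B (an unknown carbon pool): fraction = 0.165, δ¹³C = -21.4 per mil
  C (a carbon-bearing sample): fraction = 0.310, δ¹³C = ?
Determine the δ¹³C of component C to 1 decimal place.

Isotope mass balance: δ_bulk = Σ fᵢ·δᵢ.
-28.0 = 0.525×(-44.9) + 0.165×(-21.4) + 0.310×δ_C
0.310·δ_C = -28.0 − (-27.104) = -0.896
δ_C = -0.896 / 0.310 = -2.89 per mil

-2.9 per mil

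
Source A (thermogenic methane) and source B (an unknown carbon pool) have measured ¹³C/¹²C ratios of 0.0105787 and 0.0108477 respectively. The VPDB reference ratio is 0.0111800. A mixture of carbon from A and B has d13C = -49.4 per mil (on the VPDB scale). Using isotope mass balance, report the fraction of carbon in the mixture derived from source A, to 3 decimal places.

0.818

δ_A = (0.0105787/0.0111800 − 1)×1000 = (0.946216 − 1)×1000 = -53.784 per mil
δ_B = (0.0108477/0.0111800 − 1)×1000 = (0.970277 − 1)×1000 = -29.723 per mil
f_A = (δ_mix − δ_B)/(δ_A − δ_B) = (-49.4 − (-29.723))/(-53.784 − (-29.723))
f_A = -19.677 / -24.061 = 0.8178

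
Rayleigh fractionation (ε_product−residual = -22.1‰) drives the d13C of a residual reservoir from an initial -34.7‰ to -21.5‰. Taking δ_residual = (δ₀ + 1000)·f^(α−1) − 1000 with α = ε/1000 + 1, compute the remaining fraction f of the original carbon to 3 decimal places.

0.541

α − 1 = ε/1000 = -0.0221
(δ_res + 1000)/(δ₀ + 1000) = (-21.5 + 1000)/(-34.7 + 1000) = 978.5/965.3 = 1.013675
f = 1.013675^(1/-0.0221) = exp(ln(1.013675)/-0.0221) = exp(0.01358/-0.0221)
f = exp(-0.6146) = 0.5409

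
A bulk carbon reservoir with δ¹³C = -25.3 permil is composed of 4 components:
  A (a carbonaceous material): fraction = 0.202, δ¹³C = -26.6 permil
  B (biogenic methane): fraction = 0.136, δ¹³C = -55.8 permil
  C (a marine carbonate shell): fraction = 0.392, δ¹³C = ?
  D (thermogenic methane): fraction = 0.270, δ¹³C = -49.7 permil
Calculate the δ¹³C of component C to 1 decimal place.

2.8 permil

Isotope mass balance: δ_bulk = Σ fᵢ·δᵢ.
-25.3 = 0.202×(-26.6) + 0.136×(-55.8) + 0.392×δ_C + 0.270×(-49.7)
0.392·δ_C = -25.3 − (-26.381) = 1.081
δ_C = 1.081 / 0.392 = 2.76 permil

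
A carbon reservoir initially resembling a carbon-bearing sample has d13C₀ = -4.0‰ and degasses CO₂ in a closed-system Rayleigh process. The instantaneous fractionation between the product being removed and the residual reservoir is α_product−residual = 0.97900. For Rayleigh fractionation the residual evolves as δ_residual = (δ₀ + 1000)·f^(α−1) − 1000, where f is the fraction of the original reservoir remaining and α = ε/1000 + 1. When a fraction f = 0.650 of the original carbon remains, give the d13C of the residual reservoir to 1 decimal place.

5.1‰

Rayleigh residual: δ_res = (δ₀ + 1000)·f^(α−1) − 1000
α − 1 = -0.02100
f^(α−1) = 0.650^(-0.02100) = 1.009087
δ_res = (-4.0 + 1000) × 1.009087 − 1000 = 1005.051 − 1000 = 5.05‰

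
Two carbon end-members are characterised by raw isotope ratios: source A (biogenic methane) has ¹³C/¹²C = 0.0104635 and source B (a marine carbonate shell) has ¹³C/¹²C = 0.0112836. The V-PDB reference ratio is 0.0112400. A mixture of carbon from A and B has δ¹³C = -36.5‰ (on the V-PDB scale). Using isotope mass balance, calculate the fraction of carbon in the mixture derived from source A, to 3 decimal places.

0.553

δ_A = (0.0104635/0.0112400 − 1)×1000 = (0.930916 − 1)×1000 = -69.084‰
δ_B = (0.0112836/0.0112400 − 1)×1000 = (1.003879 − 1)×1000 = 3.879‰
f_A = (δ_mix − δ_B)/(δ_A − δ_B) = (-36.5 − (3.879))/(-69.084 − (3.879))
f_A = -40.379 / -72.963 = 0.5534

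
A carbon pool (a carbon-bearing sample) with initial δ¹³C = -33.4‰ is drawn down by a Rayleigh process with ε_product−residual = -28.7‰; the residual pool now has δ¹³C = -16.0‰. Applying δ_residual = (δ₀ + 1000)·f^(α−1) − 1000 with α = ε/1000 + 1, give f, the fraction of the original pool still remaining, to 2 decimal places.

0.54

α − 1 = ε/1000 = -0.0287
(δ_res + 1000)/(δ₀ + 1000) = (-16.0 + 1000)/(-33.4 + 1000) = 984.0/966.6 = 1.018001
f = 1.018001^(1/-0.0287) = exp(ln(1.018001)/-0.0287) = exp(0.01784/-0.0287)
f = exp(-0.6216) = 0.5371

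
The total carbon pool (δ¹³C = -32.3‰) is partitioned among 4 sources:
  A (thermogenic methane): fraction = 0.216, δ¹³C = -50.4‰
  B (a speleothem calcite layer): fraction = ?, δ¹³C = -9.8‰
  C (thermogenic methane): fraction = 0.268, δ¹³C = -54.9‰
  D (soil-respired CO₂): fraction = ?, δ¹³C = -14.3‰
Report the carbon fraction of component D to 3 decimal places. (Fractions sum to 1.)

0.365

Let f_D and f_B be the unknown fractions; fractions sum to 1 so f_D + f_B = 0.516.
Mass balance: Σ fᵢ·δᵢ = δ_bulk ⇒ f_D·(-14.3) + f_B·(-9.8) = -32.3 − (-25.600) = -6.700
Substitute f_B = 0.516 − f_D:
f_D·(-14.3 − -9.8) = -6.700 − 0.516×(-9.8) = -1.644
f_D = -1.644 / -4.5 = 0.3652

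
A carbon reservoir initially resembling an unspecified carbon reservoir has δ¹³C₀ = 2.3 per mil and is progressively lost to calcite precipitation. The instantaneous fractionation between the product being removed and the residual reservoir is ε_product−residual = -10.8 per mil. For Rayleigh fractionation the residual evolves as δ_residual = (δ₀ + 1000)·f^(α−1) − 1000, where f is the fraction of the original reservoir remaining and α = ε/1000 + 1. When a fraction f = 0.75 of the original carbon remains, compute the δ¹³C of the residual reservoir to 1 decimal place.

Rayleigh residual: δ_res = (δ₀ + 1000)·f^(α−1) − 1000
α = ε/1000 + 1 = 0.98920, so α − 1 = -0.01080
f^(α−1) = 0.75^(-0.01080) = 1.003112
δ_res = (2.3 + 1000) × 1.003112 − 1000 = 1005.419 − 1000 = 5.42 per mil

5.4 per mil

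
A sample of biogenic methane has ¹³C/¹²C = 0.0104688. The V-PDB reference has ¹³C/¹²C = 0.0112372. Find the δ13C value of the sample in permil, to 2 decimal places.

-68.38 permil

δ13C = (R_sample / R_standard − 1) × 1000
R_sample / R_standard = 0.0104688 / 0.0112372 = 0.931620
δ13C = (0.931620 − 1) × 1000 = -68.380 permil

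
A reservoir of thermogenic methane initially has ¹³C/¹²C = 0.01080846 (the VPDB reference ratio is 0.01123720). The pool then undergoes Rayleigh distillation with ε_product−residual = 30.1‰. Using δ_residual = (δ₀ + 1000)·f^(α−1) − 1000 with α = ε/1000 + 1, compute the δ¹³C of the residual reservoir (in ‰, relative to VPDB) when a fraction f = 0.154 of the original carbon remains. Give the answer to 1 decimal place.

-90.8‰

δ₀ = (0.01080846/0.01123720 − 1)×1000 = (0.961846 − 1)×1000 = -38.154‰
α − 1 = ε/1000 = 0.0301
f^(α−1) = 0.154^(0.0301) = 0.945245
δ_res = (-38.154 + 1000) × 0.945245 − 1000 = 909.180 − 1000 = -90.82‰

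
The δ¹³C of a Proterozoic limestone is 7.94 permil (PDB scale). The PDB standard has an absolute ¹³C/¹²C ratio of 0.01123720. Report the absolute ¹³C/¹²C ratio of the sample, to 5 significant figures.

0.011326

R_sample = R_standard × (δ¹³C/1000 + 1)
R_sample = 0.01123720 × (7.94/1000 + 1) = 0.01123720 × 1.007940
R_sample = 0.0113264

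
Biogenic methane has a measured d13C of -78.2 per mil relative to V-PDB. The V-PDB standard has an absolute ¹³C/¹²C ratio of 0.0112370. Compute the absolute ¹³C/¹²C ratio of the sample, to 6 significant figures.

R_sample = R_standard × (d13C/1000 + 1)
R_sample = 0.0112370 × (-78.2/1000 + 1) = 0.0112370 × 0.921800
R_sample = 0.0103583

0.0103583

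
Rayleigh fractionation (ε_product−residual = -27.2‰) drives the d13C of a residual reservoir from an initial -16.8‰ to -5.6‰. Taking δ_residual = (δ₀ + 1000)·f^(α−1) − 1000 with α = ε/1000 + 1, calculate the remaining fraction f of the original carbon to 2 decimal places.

0.66

α − 1 = ε/1000 = -0.0272
(δ_res + 1000)/(δ₀ + 1000) = (-5.6 + 1000)/(-16.8 + 1000) = 994.4/983.2 = 1.011391
f = 1.011391^(1/-0.0272) = exp(ln(1.011391)/-0.0272) = exp(0.01133/-0.0272)
f = exp(-0.4164) = 0.6594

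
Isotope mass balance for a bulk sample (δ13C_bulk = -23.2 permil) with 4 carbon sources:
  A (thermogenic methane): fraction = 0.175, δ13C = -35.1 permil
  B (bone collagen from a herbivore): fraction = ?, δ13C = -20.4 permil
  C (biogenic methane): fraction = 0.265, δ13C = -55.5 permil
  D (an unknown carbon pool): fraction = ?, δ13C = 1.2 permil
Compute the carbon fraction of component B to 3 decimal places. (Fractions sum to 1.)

0.140

Let f_B and f_D be the unknown fractions; fractions sum to 1 so f_B + f_D = 0.560.
Mass balance: Σ fᵢ·δᵢ = δ_bulk ⇒ f_B·(-20.4) + f_D·(1.2) = -23.2 − (-20.850) = -2.350
Substitute f_D = 0.560 − f_B:
f_B·(-20.4 − 1.2) = -2.350 − 0.560×(1.2) = -3.022
f_B = -3.022 / -21.6 = 0.1399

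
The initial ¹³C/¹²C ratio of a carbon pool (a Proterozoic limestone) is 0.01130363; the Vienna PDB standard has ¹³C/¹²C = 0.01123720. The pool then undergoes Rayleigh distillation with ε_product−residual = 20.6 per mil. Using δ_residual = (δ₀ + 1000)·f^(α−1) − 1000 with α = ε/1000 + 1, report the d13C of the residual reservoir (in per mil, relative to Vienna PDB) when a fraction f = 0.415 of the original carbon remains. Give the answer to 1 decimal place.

δ₀ = (0.01130363/0.01123720 − 1)×1000 = (1.005912 − 1)×1000 = 5.912 per mil
α − 1 = ε/1000 = 0.0206
f^(α−1) = 0.415^(0.0206) = 0.982046
δ_res = (5.912 + 1000) × 0.982046 − 1000 = 987.851 − 1000 = -12.15 per mil

-12.1 per mil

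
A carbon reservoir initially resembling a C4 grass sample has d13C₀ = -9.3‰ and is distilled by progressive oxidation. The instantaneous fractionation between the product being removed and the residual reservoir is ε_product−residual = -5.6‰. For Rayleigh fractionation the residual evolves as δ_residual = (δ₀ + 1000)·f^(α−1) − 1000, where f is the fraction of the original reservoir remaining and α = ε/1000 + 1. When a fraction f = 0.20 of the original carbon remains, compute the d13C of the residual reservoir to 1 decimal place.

-0.3‰

Rayleigh residual: δ_res = (δ₀ + 1000)·f^(α−1) − 1000
α = ε/1000 + 1 = 0.99440, so α − 1 = -0.00560
f^(α−1) = 0.20^(-0.00560) = 1.009054
δ_res = (-9.3 + 1000) × 1.009054 − 1000 = 999.669 − 1000 = -0.33‰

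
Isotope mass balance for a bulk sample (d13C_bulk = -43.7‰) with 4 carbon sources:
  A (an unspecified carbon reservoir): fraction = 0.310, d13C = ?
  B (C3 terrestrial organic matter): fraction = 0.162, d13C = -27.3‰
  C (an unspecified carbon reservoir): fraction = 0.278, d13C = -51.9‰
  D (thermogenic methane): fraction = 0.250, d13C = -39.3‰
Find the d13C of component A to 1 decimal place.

Isotope mass balance: δ_bulk = Σ fᵢ·δᵢ.
-43.7 = 0.310×δ_A + 0.162×(-27.3) + 0.278×(-51.9) + 0.250×(-39.3)
0.310·δ_A = -43.7 − (-28.676) = -15.024
δ_A = -15.024 / 0.310 = -48.47‰

-48.5‰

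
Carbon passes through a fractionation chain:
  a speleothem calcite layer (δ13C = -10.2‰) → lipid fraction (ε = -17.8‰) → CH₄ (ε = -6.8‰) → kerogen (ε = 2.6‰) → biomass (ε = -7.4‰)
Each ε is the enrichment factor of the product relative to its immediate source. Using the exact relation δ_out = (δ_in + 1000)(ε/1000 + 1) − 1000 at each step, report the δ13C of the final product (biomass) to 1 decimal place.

-39.1‰

step 1: δ = (-10.20 + 1000)·(-17.8/1000 + 1) − 1000 = -27.82‰
step 2: δ = (-27.82 + 1000)·(-6.8/1000 + 1) − 1000 = -34.43‰
step 3: δ = (-34.43 + 1000)·(2.6/1000 + 1) − 1000 = -31.92‰
step 4: δ = (-31.92 + 1000)·(-7.4/1000 + 1) − 1000 = -39.08‰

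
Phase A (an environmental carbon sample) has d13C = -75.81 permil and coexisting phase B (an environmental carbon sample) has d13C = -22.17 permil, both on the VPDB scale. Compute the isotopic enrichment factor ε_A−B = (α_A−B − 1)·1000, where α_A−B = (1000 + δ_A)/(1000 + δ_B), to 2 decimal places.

α_A−B = (1000 + -75.81) / (1000 + -22.17) = 924.19 / 977.83 = 0.945144
ε_A−B = (0.945144 − 1) × 1000 = -54.856 permil
(The approximation ε ≈ δ_A − δ_B would give -53.64 permil.)

-54.86 permil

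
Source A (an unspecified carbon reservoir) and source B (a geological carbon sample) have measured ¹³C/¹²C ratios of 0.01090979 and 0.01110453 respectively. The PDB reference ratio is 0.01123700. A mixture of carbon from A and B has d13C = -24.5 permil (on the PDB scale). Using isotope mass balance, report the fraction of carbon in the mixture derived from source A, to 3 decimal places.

δ_A = (0.01090979/0.01123700 − 1)×1000 = (0.970881 − 1)×1000 = -29.119 permil
δ_B = (0.01110453/0.01123700 − 1)×1000 = (0.988211 − 1)×1000 = -11.789 permil
f_A = (δ_mix − δ_B)/(δ_A − δ_B) = (-24.5 − (-11.789))/(-29.119 − (-11.789))
f_A = -12.711 / -17.330 = 0.7335

0.733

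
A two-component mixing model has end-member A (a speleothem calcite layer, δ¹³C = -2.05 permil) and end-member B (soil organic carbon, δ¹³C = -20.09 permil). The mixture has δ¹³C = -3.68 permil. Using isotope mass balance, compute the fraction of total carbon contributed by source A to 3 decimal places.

0.910

δ_mix = f_A·δ_A + (1 − f_A)·δ_B  ⇒  f_A = (δ_mix − δ_B)/(δ_A − δ_B)
f_A = (-3.68 − (-20.09)) / (-2.05 − (-20.09))
f_A = 16.41 / 18.04 = 0.9096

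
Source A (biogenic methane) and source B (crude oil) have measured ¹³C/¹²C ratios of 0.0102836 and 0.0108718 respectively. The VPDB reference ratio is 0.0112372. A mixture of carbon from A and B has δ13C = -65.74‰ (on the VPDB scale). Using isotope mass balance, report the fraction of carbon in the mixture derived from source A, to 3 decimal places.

0.635

δ_A = (0.0102836/0.0112372 − 1)×1000 = (0.915139 − 1)×1000 = -84.861‰
δ_B = (0.0108718/0.0112372 − 1)×1000 = (0.967483 − 1)×1000 = -32.517‰
f_A = (δ_mix − δ_B)/(δ_A − δ_B) = (-65.74 − (-32.517))/(-84.861 − (-32.517))
f_A = -33.223 / -52.344 = 0.6347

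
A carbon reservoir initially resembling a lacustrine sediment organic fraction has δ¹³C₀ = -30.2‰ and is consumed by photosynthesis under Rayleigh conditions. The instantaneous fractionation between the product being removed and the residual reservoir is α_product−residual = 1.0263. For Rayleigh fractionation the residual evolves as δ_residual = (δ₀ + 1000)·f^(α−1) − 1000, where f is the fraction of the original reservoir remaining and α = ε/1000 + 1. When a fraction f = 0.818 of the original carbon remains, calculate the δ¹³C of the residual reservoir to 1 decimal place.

Rayleigh residual: δ_res = (δ₀ + 1000)·f^(α−1) − 1000
α − 1 = 0.02630
f^(α−1) = 0.818^(0.02630) = 0.994730
δ_res = (-30.2 + 1000) × 0.994730 − 1000 = 964.690 − 1000 = -35.31‰

-35.3‰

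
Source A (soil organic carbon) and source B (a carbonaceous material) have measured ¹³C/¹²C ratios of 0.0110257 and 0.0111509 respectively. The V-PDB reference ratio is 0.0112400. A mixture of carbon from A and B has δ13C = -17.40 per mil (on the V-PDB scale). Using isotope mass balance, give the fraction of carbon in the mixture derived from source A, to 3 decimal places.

δ_A = (0.0110257/0.0112400 − 1)×1000 = (0.980934 − 1)×1000 = -19.066 per mil
δ_B = (0.0111509/0.0112400 − 1)×1000 = (0.992073 − 1)×1000 = -7.927 per mil
f_A = (δ_mix − δ_B)/(δ_A − δ_B) = (-17.40 − (-7.927))/(-19.066 − (-7.927))
f_A = -9.473 / -11.139 = 0.8504

0.850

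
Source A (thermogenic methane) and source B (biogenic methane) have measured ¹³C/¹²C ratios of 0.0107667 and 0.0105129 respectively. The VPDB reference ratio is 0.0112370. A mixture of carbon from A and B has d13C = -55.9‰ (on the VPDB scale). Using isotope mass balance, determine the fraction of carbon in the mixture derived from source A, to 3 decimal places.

0.378

δ_A = (0.0107667/0.0112370 − 1)×1000 = (0.958147 − 1)×1000 = -41.853‰
δ_B = (0.0105129/0.0112370 − 1)×1000 = (0.935561 − 1)×1000 = -64.439‰
f_A = (δ_mix − δ_B)/(δ_A − δ_B) = (-55.9 − (-64.439))/(-41.853 − (-64.439))
f_A = 8.539 / 22.586 = 0.3781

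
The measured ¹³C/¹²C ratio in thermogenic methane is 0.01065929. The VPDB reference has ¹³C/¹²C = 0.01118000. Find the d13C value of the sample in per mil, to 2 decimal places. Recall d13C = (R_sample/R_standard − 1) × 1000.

-46.58 per mil

d13C = (R_sample / R_standard − 1) × 1000
R_sample / R_standard = 0.01065929 / 0.01118000 = 0.953425
d13C = (0.953425 − 1) × 1000 = -46.575 per mil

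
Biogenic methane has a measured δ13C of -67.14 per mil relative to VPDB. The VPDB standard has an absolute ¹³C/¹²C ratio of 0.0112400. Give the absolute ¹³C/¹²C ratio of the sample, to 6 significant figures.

R_sample = R_standard × (δ13C/1000 + 1)
R_sample = 0.0112400 × (-67.14/1000 + 1) = 0.0112400 × 0.932860
R_sample = 0.0104853

0.0104853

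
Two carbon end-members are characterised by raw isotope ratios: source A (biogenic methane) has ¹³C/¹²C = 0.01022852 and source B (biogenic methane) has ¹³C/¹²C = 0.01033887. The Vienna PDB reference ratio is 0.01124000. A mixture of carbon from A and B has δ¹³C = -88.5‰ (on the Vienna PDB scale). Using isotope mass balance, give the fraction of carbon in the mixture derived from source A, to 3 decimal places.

δ_A = (0.01022852/0.01124000 − 1)×1000 = (0.910011 − 1)×1000 = -89.989‰
δ_B = (0.01033887/0.01124000 − 1)×1000 = (0.919828 − 1)×1000 = -80.172‰
f_A = (δ_mix − δ_B)/(δ_A − δ_B) = (-88.5 − (-80.172))/(-89.989 − (-80.172))
f_A = -8.328 / -9.818 = 0.8483

0.848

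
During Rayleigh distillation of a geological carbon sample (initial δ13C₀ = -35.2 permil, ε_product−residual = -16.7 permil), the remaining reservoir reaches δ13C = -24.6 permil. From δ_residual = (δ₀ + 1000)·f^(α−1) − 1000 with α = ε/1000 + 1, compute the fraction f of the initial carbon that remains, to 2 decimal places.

α − 1 = ε/1000 = -0.0167
(δ_res + 1000)/(δ₀ + 1000) = (-24.6 + 1000)/(-35.2 + 1000) = 975.4/964.8 = 1.010987
f = 1.010987^(1/-0.0167) = exp(ln(1.010987)/-0.0167) = exp(0.01093/-0.0167)
f = exp(-0.6543) = 0.5198

0.52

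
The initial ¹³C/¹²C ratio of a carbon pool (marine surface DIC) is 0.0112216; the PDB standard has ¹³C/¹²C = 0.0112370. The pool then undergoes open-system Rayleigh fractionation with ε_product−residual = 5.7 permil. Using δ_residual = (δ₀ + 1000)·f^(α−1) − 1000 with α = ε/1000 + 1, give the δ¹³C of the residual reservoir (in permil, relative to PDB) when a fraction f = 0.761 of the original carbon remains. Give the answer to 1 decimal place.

-2.9 permil

δ₀ = (0.0112216/0.0112370 − 1)×1000 = (0.998630 − 1)×1000 = -1.370 permil
α − 1 = ε/1000 = 0.0057
f^(α−1) = 0.761^(0.0057) = 0.998444
δ_res = (-1.370 + 1000) × 0.998444 − 1000 = 997.076 − 1000 = -2.92 permil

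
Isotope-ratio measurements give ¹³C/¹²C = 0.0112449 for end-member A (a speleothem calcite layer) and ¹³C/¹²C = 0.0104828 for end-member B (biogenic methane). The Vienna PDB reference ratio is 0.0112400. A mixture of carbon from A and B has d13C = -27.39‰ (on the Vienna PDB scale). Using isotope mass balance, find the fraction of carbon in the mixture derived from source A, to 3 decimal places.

0.590

δ_A = (0.0112449/0.0112400 − 1)×1000 = (1.000436 − 1)×1000 = 0.436‰
δ_B = (0.0104828/0.0112400 − 1)×1000 = (0.932633 − 1)×1000 = -67.367‰
f_A = (δ_mix − δ_B)/(δ_A − δ_B) = (-27.39 − (-67.367))/(0.436 − (-67.367))
f_A = 39.977 / 67.802 = 0.5896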